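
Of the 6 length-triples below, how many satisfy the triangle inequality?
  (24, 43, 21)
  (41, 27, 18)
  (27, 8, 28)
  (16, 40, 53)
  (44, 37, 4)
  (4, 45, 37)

(21,24,43): 21+24 > 43 → valid
(18,27,41): 18+27 > 41 → valid
(8,27,28): 8+27 > 28 → valid
(16,40,53): 16+40 > 53 → valid
(4,37,44): 4+37 ≤ 44 → not valid
(4,37,45): 4+37 ≤ 45 → not valid
4 of the 6 triples form a triangle.

4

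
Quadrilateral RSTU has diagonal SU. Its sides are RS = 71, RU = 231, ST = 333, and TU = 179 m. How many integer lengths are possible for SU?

141

From triangle RSU: 160 < SU < 302.
From triangle TSU: 154 < SU < 512.
Intersection: 160 < SU < 302, so integers 161 through 301: 141 values.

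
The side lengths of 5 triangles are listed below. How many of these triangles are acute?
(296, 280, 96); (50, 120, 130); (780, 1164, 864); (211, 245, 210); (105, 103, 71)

(296,280,96): 96²+280² = 87616 = 296² → right
(50,120,130): 50²+120² = 16900 = 130² → right
(780,1164,864): 780²+864² = 1354896 = 1164² → right
(211,245,210): 210²+211² = 88621 > 60025 = 245² → acute
(105,103,71): 71²+103² = 15650 > 11025 = 105² → acute
2 of the 5 are acute.

2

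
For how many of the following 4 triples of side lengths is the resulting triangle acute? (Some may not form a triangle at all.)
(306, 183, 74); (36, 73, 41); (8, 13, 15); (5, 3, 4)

(306,183,74): 74+183 ≤ 306, not a triangle
(36,73,41): 36²+41² = 2977 < 5329 = 73² → obtuse
(8,13,15): 8²+13² = 233 > 225 = 15² → acute
(5,3,4): 3²+4² = 25 = 5² → right
1 of the 4 is acute.

1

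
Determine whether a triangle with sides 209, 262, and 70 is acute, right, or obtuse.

obtuse

Compare the square of the longest side to the sum of squares of the other two: 70² + 209² = 48581 < 68644 = 262².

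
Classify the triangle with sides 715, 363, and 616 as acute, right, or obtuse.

right

Compare the square of the longest side to the sum of squares of the other two: 363² + 616² = 511225 = 715².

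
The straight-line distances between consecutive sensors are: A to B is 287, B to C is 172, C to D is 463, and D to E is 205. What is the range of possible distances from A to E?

The maximum is all hops collinear in one direction: 287 + 172 + 463 + 205 = 1127.
The longest hop is 463; the others sum to 664. Since 463 ≤ 664, the path can fold back on itself completely, so the minimum distance is 0.

0 ≤ AE ≤ 1127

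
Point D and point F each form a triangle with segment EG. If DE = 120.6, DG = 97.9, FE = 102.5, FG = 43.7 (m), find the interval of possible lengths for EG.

58.8 < EG < 146.2

From triangle DEG: |120.6 − 97.9| < EG < 120.6 + 97.9, i.e. 22.7 < EG < 218.5.
From triangle FEG: 58.8 < EG < 146.2.
Both must hold, so EG lies in the intersection.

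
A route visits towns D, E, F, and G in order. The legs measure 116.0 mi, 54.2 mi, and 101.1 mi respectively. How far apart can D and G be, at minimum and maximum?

The maximum is all hops collinear in one direction: 116.0 + 54.2 + 101.1 = 271.3.
The longest hop is 116.0; the others sum to 155.3. Since 116.0 ≤ 155.3, the path can fold back on itself completely, so the minimum distance is 0.

0 ≤ DG ≤ 271.3 mi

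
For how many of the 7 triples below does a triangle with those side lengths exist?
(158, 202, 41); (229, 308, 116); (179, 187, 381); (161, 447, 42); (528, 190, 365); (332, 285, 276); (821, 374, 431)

(41,158,202): 41+158 ≤ 202 → not valid
(116,229,308): 116+229 > 308 → valid
(179,187,381): 179+187 ≤ 381 → not valid
(42,161,447): 42+161 ≤ 447 → not valid
(190,365,528): 190+365 > 528 → valid
(276,285,332): 276+285 > 332 → valid
(374,431,821): 374+431 ≤ 821 → not valid
3 of the 7 triples form a triangle.

3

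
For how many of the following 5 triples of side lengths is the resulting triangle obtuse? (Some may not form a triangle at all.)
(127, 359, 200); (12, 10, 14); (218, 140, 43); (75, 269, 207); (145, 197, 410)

1

(127,359,200): 127+200 ≤ 359, not a triangle
(12,10,14): 10²+12² = 244 > 196 = 14² → acute
(218,140,43): 43+140 ≤ 218, not a triangle
(75,269,207): 75²+207² = 48474 < 72361 = 269² → obtuse
(145,197,410): 145+197 ≤ 410, not a triangle
1 of the 5 is obtuse.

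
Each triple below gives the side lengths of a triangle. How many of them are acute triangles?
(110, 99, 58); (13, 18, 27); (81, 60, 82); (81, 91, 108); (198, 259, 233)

(110,99,58): 58²+99² = 13165 > 12100 = 110² → acute
(13,18,27): 13²+18² = 493 < 729 = 27² → obtuse
(81,60,82): 60²+81² = 10161 > 6724 = 82² → acute
(81,91,108): 81²+91² = 14842 > 11664 = 108² → acute
(198,259,233): 198²+233² = 93493 > 67081 = 259² → acute
4 of the 5 are acute.

4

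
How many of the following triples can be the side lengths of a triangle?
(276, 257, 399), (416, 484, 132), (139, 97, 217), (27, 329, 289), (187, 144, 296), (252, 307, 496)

(257,276,399): 257+276 > 399 → valid
(132,416,484): 132+416 > 484 → valid
(97,139,217): 97+139 > 217 → valid
(27,289,329): 27+289 ≤ 329 → not valid
(144,187,296): 144+187 > 296 → valid
(252,307,496): 252+307 > 496 → valid
5 of the 6 triples form a triangle.

5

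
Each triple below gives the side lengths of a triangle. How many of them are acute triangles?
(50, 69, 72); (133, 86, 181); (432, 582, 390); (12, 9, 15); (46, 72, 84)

(50,69,72): 50²+69² = 7261 > 5184 = 72² → acute
(133,86,181): 86²+133² = 25085 < 32761 = 181² → obtuse
(432,582,390): 390²+432² = 338724 = 582² → right
(12,9,15): 9²+12² = 225 = 15² → right
(46,72,84): 46²+72² = 7300 > 7056 = 84² → acute
2 of the 5 are acute.

2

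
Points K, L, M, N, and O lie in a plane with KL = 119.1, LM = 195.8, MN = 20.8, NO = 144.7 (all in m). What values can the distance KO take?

The maximum is all hops collinear in one direction: 119.1 + 195.8 + 20.8 + 144.7 = 480.4.
The longest hop is 195.8; the others sum to 284.6. Since 195.8 ≤ 284.6, the path can fold back on itself completely, so the minimum distance is 0.

0 ≤ KO ≤ 480.4 m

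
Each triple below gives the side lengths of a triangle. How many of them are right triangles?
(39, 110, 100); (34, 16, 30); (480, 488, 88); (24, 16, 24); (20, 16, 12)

(39,110,100): 39²+100² = 11521 < 12100 = 110² → obtuse
(34,16,30): 16²+30² = 1156 = 34² → right
(480,488,88): 88²+480² = 238144 = 488² → right
(24,16,24): 16²+24² = 832 > 576 = 24² → acute
(20,16,12): 12²+16² = 400 = 20² → right
3 of the 5 are right.

3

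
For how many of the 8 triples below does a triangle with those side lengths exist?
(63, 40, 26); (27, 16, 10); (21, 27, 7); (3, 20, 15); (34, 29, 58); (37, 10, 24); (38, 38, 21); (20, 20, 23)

5

(26,40,63): 26+40 > 63 → valid
(10,16,27): 10+16 ≤ 27 → not valid
(7,21,27): 7+21 > 27 → valid
(3,15,20): 3+15 ≤ 20 → not valid
(29,34,58): 29+34 > 58 → valid
(10,24,37): 10+24 ≤ 37 → not valid
(21,38,38): 21+38 > 38 → valid
(20,20,23): 20+20 > 23 → valid
5 of the 8 triples form a triangle.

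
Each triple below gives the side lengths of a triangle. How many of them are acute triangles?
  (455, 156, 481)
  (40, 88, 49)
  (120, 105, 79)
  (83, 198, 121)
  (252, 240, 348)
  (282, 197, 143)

1

(455,156,481): 156²+455² = 231361 = 481² → right
(40,88,49): 40²+49² = 4001 < 7744 = 88² → obtuse
(120,105,79): 79²+105² = 17266 > 14400 = 120² → acute
(83,198,121): 83²+121² = 21530 < 39204 = 198² → obtuse
(252,240,348): 240²+252² = 121104 = 348² → right
(282,197,143): 143²+197² = 59258 < 79524 = 282² → obtuse
1 of the 6 is acute.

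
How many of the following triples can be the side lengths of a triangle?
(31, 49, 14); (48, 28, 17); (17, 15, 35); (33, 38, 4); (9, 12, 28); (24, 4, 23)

(14,31,49): 14+31 ≤ 49 → not valid
(17,28,48): 17+28 ≤ 48 → not valid
(15,17,35): 15+17 ≤ 35 → not valid
(4,33,38): 4+33 ≤ 38 → not valid
(9,12,28): 9+12 ≤ 28 → not valid
(4,23,24): 4+23 > 24 → valid
1 of the 6 triples forms a triangle.

1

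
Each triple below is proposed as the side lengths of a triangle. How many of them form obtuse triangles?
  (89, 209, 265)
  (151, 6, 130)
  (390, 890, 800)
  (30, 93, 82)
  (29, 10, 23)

3

(89,209,265): 89²+209² = 51602 < 70225 = 265² → obtuse
(151,6,130): 6+130 ≤ 151, not a triangle
(390,890,800): 390²+800² = 792100 = 890² → right
(30,93,82): 30²+82² = 7624 < 8649 = 93² → obtuse
(29,10,23): 10²+23² = 629 < 841 = 29² → obtuse
3 of the 5 are obtuse.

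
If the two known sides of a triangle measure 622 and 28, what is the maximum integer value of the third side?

The third side must be strictly less than 622 + 28 = 650.
The largest integer below 650 is 649.

649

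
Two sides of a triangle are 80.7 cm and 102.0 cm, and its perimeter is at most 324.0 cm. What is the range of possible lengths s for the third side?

21.3 < s ≤ 141.3

Triangle inequality alone gives 21.3 < s < 182.7.
The perimeter condition gives s ≤ 324.0 − 80.7 − 102.0 = 141.3.
Intersecting the two: 21.3 < s ≤ 141.3.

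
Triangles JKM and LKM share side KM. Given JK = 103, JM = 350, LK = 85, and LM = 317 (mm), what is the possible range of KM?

247 < KM < 402

From triangle JKM: |103 − 350| < KM < 103 + 350, i.e. 247 < KM < 453.
From triangle LKM: 232 < KM < 402.
Both must hold, so KM lies in the intersection.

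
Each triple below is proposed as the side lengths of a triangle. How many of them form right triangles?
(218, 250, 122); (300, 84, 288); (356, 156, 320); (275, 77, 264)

3

(218,250,122): 122²+218² = 62408 < 62500 = 250² → obtuse
(300,84,288): 84²+288² = 90000 = 300² → right
(356,156,320): 156²+320² = 126736 = 356² → right
(275,77,264): 77²+264² = 75625 = 275² → right
3 of the 4 are right.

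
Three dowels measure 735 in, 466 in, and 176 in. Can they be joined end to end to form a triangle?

No

The longest side is 735, but the other two sum to only 642.
642 < 735, so the triangle inequality fails.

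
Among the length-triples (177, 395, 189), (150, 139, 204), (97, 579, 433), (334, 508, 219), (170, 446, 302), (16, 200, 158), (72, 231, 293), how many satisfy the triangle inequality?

(177,189,395): 177+189 ≤ 395 → not valid
(139,150,204): 139+150 > 204 → valid
(97,433,579): 97+433 ≤ 579 → not valid
(219,334,508): 219+334 > 508 → valid
(170,302,446): 170+302 > 446 → valid
(16,158,200): 16+158 ≤ 200 → not valid
(72,231,293): 72+231 > 293 → valid
4 of the 7 triples form a triangle.

4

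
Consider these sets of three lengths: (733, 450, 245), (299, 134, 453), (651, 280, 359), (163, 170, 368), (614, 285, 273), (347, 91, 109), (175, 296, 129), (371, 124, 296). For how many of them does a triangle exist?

2

(245,450,733): 245+450 ≤ 733 → not valid
(134,299,453): 134+299 ≤ 453 → not valid
(280,359,651): 280+359 ≤ 651 → not valid
(163,170,368): 163+170 ≤ 368 → not valid
(273,285,614): 273+285 ≤ 614 → not valid
(91,109,347): 91+109 ≤ 347 → not valid
(129,175,296): 129+175 > 296 → valid
(124,296,371): 124+296 > 371 → valid
2 of the 8 triples form a triangle.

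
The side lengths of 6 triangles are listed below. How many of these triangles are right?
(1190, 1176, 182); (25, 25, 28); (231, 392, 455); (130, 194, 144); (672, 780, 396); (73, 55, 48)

(1190,1176,182): 182²+1176² = 1416100 = 1190² → right
(25,25,28): 25²+25² = 1250 > 784 = 28² → acute
(231,392,455): 231²+392² = 207025 = 455² → right
(130,194,144): 130²+144² = 37636 = 194² → right
(672,780,396): 396²+672² = 608400 = 780² → right
(73,55,48): 48²+55² = 5329 = 73² → right
5 of the 6 are right.

5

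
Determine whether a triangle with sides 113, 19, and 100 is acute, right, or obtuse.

Compare the square of the longest side to the sum of squares of the other two: 19² + 100² = 10361 < 12769 = 113².

obtuse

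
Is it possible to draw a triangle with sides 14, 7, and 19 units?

Yes

The longest side is 19, and the other two sum to 21.
Since 21 > 19, the triangle inequality holds.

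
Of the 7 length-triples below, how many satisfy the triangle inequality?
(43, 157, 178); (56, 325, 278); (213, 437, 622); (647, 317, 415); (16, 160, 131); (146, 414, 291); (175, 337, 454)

(43,157,178): 43+157 > 178 → valid
(56,278,325): 56+278 > 325 → valid
(213,437,622): 213+437 > 622 → valid
(317,415,647): 317+415 > 647 → valid
(16,131,160): 16+131 ≤ 160 → not valid
(146,291,414): 146+291 > 414 → valid
(175,337,454): 175+337 > 454 → valid
6 of the 7 triples form a triangle.

6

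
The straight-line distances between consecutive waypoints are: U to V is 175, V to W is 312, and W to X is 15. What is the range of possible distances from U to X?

The maximum is all hops collinear in one direction: 175 + 312 + 15 = 502.
The longest hop is 312; the others sum to 190. Folding the others back against it leaves at least 312 − 190 = 122.

122 ≤ UX ≤ 502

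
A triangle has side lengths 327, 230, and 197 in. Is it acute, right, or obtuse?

Compare the square of the longest side to the sum of squares of the other two: 197² + 230² = 91709 < 106929 = 327².

obtuse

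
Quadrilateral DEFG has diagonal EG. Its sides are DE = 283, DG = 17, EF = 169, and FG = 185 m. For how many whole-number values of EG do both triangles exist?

From triangle DEG: 266 < EG < 300.
From triangle FEG: 16 < EG < 354.
Intersection: 266 < EG < 300, so integers 267 through 299: 33 values.

33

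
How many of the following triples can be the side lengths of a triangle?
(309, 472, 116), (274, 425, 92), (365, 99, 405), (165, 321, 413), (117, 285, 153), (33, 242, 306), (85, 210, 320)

2

(116,309,472): 116+309 ≤ 472 → not valid
(92,274,425): 92+274 ≤ 425 → not valid
(99,365,405): 99+365 > 405 → valid
(165,321,413): 165+321 > 413 → valid
(117,153,285): 117+153 ≤ 285 → not valid
(33,242,306): 33+242 ≤ 306 → not valid
(85,210,320): 85+210 ≤ 320 → not valid
2 of the 7 triples form a triangle.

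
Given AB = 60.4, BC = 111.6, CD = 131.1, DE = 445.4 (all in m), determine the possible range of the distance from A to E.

142.3 ≤ AE ≤ 748.5 m

The maximum is all hops collinear in one direction: 60.4 + 111.6 + 131.1 + 445.4 = 748.5.
The longest hop is 445.4; the others sum to 303.1. Folding the others back against it leaves at least 445.4 − 303.1 = 142.3.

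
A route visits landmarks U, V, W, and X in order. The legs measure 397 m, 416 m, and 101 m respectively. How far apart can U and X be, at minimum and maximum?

The maximum is all hops collinear in one direction: 397 + 416 + 101 = 914.
The longest hop is 416; the others sum to 498. Since 416 ≤ 498, the path can fold back on itself completely, so the minimum distance is 0.

0 ≤ UX ≤ 914 m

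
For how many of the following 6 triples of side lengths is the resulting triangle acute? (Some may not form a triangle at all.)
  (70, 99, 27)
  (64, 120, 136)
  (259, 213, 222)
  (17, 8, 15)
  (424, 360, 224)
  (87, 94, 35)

(70,99,27): 27+70 ≤ 99, not a triangle
(64,120,136): 64²+120² = 18496 = 136² → right
(259,213,222): 213²+222² = 94653 > 67081 = 259² → acute
(17,8,15): 8²+15² = 289 = 17² → right
(424,360,224): 224²+360² = 179776 = 424² → right
(87,94,35): 35²+87² = 8794 < 8836 = 94² → obtuse
1 of the 6 is acute.

1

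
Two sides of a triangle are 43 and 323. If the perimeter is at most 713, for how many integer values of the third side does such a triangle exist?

67

Triangle inequality: 280 < x < 366. Perimeter ≤ 713 gives x ≤ 713 − 43 − 323 = 347.
So 280 < x ≤ 347; integers 281 through 347: 67 values.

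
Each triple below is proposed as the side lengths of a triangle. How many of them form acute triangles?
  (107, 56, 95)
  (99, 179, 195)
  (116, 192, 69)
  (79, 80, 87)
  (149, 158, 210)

(107,56,95): 56²+95² = 12161 > 11449 = 107² → acute
(99,179,195): 99²+179² = 41842 > 38025 = 195² → acute
(116,192,69): 69+116 ≤ 192, not a triangle
(79,80,87): 79²+80² = 12641 > 7569 = 87² → acute
(149,158,210): 149²+158² = 47165 > 44100 = 210² → acute
4 of the 5 are acute.

4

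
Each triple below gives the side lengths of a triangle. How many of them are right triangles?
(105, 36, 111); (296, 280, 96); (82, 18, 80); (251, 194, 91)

3

(105,36,111): 36²+105² = 12321 = 111² → right
(296,280,96): 96²+280² = 87616 = 296² → right
(82,18,80): 18²+80² = 6724 = 82² → right
(251,194,91): 91²+194² = 45917 < 63001 = 251² → obtuse
3 of the 4 are right.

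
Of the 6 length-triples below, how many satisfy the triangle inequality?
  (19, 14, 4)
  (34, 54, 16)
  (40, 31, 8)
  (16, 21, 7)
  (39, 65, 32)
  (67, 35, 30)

(4,14,19): 4+14 ≤ 19 → not valid
(16,34,54): 16+34 ≤ 54 → not valid
(8,31,40): 8+31 ≤ 40 → not valid
(7,16,21): 7+16 > 21 → valid
(32,39,65): 32+39 > 65 → valid
(30,35,67): 30+35 ≤ 67 → not valid
2 of the 6 triples form a triangle.

2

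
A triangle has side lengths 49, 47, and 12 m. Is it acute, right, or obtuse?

Compare the square of the longest side to the sum of squares of the other two: 12² + 47² = 2353 < 2401 = 49².

obtuse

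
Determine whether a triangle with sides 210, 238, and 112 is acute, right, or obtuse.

Compare the square of the longest side to the sum of squares of the other two: 112² + 210² = 56644 = 238².

right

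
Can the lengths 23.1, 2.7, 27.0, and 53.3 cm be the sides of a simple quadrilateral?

For a quadrilateral, each side must be shorter than the sum of the others.
Here the longest side is 53.3, but the remaining 3 sides sum to only 52.8.

No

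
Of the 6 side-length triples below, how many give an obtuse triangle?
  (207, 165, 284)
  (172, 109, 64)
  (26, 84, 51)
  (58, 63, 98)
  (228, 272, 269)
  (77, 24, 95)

(207,165,284): 165²+207² = 70074 < 80656 = 284² → obtuse
(172,109,64): 64²+109² = 15977 < 29584 = 172² → obtuse
(26,84,51): 26+51 ≤ 84, not a triangle
(58,63,98): 58²+63² = 7333 < 9604 = 98² → obtuse
(228,272,269): 228²+269² = 124345 > 73984 = 272² → acute
(77,24,95): 24²+77² = 6505 < 9025 = 95² → obtuse
4 of the 6 are obtuse.

4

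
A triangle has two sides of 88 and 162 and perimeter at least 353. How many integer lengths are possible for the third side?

Triangle inequality: 74 < x < 250. Perimeter ≥ 353 gives x ≥ 353 − 88 − 162 = 103.
So 103 ≤ x < 250; integers 103 through 249: 147 values.

147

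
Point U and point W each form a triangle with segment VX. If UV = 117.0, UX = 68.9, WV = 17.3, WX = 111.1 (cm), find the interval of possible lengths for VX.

93.8 < VX < 128.4

From triangle UVX: |117.0 − 68.9| < VX < 117.0 + 68.9, i.e. 48.1 < VX < 185.9.
From triangle WVX: 93.8 < VX < 128.4.
Both must hold, so VX lies in the intersection.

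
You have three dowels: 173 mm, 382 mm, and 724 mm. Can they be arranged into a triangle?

No

The longest side is 724, but the other two sum to only 555.
555 < 724, so the triangle inequality fails.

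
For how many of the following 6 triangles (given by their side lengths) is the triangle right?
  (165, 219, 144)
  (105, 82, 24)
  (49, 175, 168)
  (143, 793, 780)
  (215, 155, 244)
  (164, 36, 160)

(165,219,144): 144²+165² = 47961 = 219² → right
(105,82,24): 24²+82² = 7300 < 11025 = 105² → obtuse
(49,175,168): 49²+168² = 30625 = 175² → right
(143,793,780): 143²+780² = 628849 = 793² → right
(215,155,244): 155²+215² = 70250 > 59536 = 244² → acute
(164,36,160): 36²+160² = 26896 = 164² → right
4 of the 6 are right.

4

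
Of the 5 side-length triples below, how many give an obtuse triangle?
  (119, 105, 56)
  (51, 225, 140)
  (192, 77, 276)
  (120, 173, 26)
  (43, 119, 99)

(119,105,56): 56²+105² = 14161 = 119² → right
(51,225,140): 51+140 ≤ 225, not a triangle
(192,77,276): 77+192 ≤ 276, not a triangle
(120,173,26): 26+120 ≤ 173, not a triangle
(43,119,99): 43²+99² = 11650 < 14161 = 119² → obtuse
1 of the 5 is obtuse.

1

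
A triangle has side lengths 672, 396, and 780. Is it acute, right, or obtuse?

right

Compare the square of the longest side to the sum of squares of the other two: 396² + 672² = 608400 = 780².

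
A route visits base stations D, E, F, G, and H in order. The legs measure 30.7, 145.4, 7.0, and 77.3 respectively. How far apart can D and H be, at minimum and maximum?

30.4 ≤ DH ≤ 260.4

The maximum is all hops collinear in one direction: 30.7 + 145.4 + 7.0 + 77.3 = 260.4.
The longest hop is 145.4; the others sum to 115.0. Folding the others back against it leaves at least 145.4 − 115.0 = 30.4.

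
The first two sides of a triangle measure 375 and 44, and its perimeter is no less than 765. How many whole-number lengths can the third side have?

73

Triangle inequality: 331 < x < 419. Perimeter ≥ 765 gives x ≥ 765 − 375 − 44 = 346.
So 346 ≤ x < 419; integers 346 through 418: 73 values.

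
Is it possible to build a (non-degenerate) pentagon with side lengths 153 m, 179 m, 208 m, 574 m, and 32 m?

For a pentagon, each side must be shorter than the sum of the others.
Here the longest side is 574, but the remaining 4 sides sum to only 572.

No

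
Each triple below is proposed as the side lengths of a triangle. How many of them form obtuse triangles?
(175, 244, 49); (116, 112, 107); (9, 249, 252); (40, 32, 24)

(175,244,49): 49+175 ≤ 244, not a triangle
(116,112,107): 107²+112² = 23993 > 13456 = 116² → acute
(9,249,252): 9²+249² = 62082 < 63504 = 252² → obtuse
(40,32,24): 24²+32² = 1600 = 40² → right
1 of the 4 is obtuse.

1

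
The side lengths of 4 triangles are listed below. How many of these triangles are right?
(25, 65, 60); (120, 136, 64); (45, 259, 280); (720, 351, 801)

3

(25,65,60): 25²+60² = 4225 = 65² → right
(120,136,64): 64²+120² = 18496 = 136² → right
(45,259,280): 45²+259² = 69106 < 78400 = 280² → obtuse
(720,351,801): 351²+720² = 641601 = 801² → right
3 of the 4 are right.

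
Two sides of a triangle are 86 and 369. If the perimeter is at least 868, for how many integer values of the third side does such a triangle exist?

Triangle inequality: 283 < x < 455. Perimeter ≥ 868 gives x ≥ 868 − 86 − 369 = 413.
So 413 ≤ x < 455; integers 413 through 454: 42 values.

42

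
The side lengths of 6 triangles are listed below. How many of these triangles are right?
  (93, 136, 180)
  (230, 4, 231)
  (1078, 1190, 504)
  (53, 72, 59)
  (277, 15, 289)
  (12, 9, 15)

2

(93,136,180): 93²+136² = 27145 < 32400 = 180² → obtuse
(230,4,231): 4²+230² = 52916 < 53361 = 231² → obtuse
(1078,1190,504): 504²+1078² = 1416100 = 1190² → right
(53,72,59): 53²+59² = 6290 > 5184 = 72² → acute
(277,15,289): 15²+277² = 76954 < 83521 = 289² → obtuse
(12,9,15): 9²+12² = 225 = 15² → right
2 of the 6 are right.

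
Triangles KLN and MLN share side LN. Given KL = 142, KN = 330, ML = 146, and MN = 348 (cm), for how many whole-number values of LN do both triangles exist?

From triangle KLN: 188 < LN < 472.
From triangle MLN: 202 < LN < 494.
Intersection: 202 < LN < 472, so integers 203 through 471: 269 values.

269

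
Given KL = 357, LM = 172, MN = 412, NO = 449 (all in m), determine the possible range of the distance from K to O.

0 ≤ KO ≤ 1390 m

The maximum is all hops collinear in one direction: 357 + 172 + 412 + 449 = 1390.
The longest hop is 449; the others sum to 941. Since 449 ≤ 941, the path can fold back on itself completely, so the minimum distance is 0.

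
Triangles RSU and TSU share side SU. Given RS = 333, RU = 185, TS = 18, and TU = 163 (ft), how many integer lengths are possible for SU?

32

From triangle RSU: 148 < SU < 518.
From triangle TSU: 145 < SU < 181.
Intersection: 148 < SU < 181, so integers 149 through 180: 32 values.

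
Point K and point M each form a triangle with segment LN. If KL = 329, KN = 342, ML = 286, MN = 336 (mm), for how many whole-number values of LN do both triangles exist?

From triangle KLN: 13 < LN < 671.
From triangle MLN: 50 < LN < 622.
Intersection: 50 < LN < 622, so integers 51 through 621: 571 values.

571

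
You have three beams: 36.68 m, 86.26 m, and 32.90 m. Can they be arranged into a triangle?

The longest side is 86.26, but the other two sum to only 69.58.
69.58 < 86.26, so the triangle inequality fails.

No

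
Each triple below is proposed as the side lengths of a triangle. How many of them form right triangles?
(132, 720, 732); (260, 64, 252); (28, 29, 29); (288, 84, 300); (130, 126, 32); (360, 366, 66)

5

(132,720,732): 132²+720² = 535824 = 732² → right
(260,64,252): 64²+252² = 67600 = 260² → right
(28,29,29): 28²+29² = 1625 > 841 = 29² → acute
(288,84,300): 84²+288² = 90000 = 300² → right
(130,126,32): 32²+126² = 16900 = 130² → right
(360,366,66): 66²+360² = 133956 = 366² → right
5 of the 6 are right.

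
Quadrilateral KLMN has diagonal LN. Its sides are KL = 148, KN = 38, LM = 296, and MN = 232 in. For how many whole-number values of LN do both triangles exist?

75

From triangle KLN: 110 < LN < 186.
From triangle MLN: 64 < LN < 528.
Intersection: 110 < LN < 186, so integers 111 through 185: 75 values.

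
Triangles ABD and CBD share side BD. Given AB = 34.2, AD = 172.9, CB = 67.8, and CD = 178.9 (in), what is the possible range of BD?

From triangle ABD: |34.2 − 172.9| < BD < 34.2 + 172.9, i.e. 138.7 < BD < 207.1.
From triangle CBD: 111.1 < BD < 246.7.
Both must hold, so BD lies in the intersection.

138.7 < BD < 207.1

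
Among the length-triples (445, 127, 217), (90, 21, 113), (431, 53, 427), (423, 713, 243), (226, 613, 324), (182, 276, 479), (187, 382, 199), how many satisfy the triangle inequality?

2

(127,217,445): 127+217 ≤ 445 → not valid
(21,90,113): 21+90 ≤ 113 → not valid
(53,427,431): 53+427 > 431 → valid
(243,423,713): 243+423 ≤ 713 → not valid
(226,324,613): 226+324 ≤ 613 → not valid
(182,276,479): 182+276 ≤ 479 → not valid
(187,199,382): 187+199 > 382 → valid
2 of the 7 triples form a triangle.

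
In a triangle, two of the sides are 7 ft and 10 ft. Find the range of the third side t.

3 < t < 17 (ft)

By the triangle inequality, t must be less than 7 + 10 = 17 and greater than |7 − 10| = 3.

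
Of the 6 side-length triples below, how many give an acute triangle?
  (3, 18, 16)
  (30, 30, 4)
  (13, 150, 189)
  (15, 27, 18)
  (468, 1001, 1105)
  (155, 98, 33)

(3,18,16): 3²+16² = 265 < 324 = 18² → obtuse
(30,30,4): 4²+30² = 916 > 900 = 30² → acute
(13,150,189): 13+150 ≤ 189, not a triangle
(15,27,18): 15²+18² = 549 < 729 = 27² → obtuse
(468,1001,1105): 468²+1001² = 1221025 = 1105² → right
(155,98,33): 33+98 ≤ 155, not a triangle
1 of the 6 is acute.

1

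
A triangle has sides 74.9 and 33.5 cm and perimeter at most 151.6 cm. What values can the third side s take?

Triangle inequality alone gives 41.4 < s < 108.4.
The perimeter condition gives s ≤ 151.6 − 74.9 − 33.5 = 43.2.
Intersecting the two: 41.4 < s ≤ 43.2.

41.4 < s ≤ 43.2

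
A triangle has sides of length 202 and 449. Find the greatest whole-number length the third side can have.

The third side must be strictly less than 202 + 449 = 651.
The largest integer below 651 is 650.

650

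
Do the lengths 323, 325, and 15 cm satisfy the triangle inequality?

Yes

The longest side is 325, and the other two sum to 338.
Since 338 > 325, the triangle inequality holds.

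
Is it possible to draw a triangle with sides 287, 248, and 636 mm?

No

The longest side is 636, but the other two sum to only 535.
535 < 636, so the triangle inequality fails.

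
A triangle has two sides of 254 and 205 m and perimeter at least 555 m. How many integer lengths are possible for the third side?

363

Triangle inequality: 49 < x < 459. Perimeter ≥ 555 gives x ≥ 555 − 254 − 205 = 96.
So 96 ≤ x < 459; integers 96 through 458: 363 values.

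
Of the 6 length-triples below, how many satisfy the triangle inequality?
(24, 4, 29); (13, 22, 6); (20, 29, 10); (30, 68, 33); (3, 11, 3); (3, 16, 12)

1

(4,24,29): 4+24 ≤ 29 → not valid
(6,13,22): 6+13 ≤ 22 → not valid
(10,20,29): 10+20 > 29 → valid
(30,33,68): 30+33 ≤ 68 → not valid
(3,3,11): 3+3 ≤ 11 → not valid
(3,12,16): 3+12 ≤ 16 → not valid
1 of the 6 triples forms a triangle.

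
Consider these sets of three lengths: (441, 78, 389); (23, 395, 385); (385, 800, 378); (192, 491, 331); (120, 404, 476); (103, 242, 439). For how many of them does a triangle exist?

4

(78,389,441): 78+389 > 441 → valid
(23,385,395): 23+385 > 395 → valid
(378,385,800): 378+385 ≤ 800 → not valid
(192,331,491): 192+331 > 491 → valid
(120,404,476): 120+404 > 476 → valid
(103,242,439): 103+242 ≤ 439 → not valid
4 of the 6 triples form a triangle.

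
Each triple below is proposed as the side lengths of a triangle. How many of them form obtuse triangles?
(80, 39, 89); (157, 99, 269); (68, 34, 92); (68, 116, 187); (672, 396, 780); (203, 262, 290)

1

(80,39,89): 39²+80² = 7921 = 89² → right
(157,99,269): 99+157 ≤ 269, not a triangle
(68,34,92): 34²+68² = 5780 < 8464 = 92² → obtuse
(68,116,187): 68+116 ≤ 187, not a triangle
(672,396,780): 396²+672² = 608400 = 780² → right
(203,262,290): 203²+262² = 109853 > 84100 = 290² → acute
1 of the 6 is obtuse.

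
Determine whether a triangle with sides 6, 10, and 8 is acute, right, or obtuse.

Compare the square of the longest side to the sum of squares of the other two: 6² + 8² = 100 = 10².

right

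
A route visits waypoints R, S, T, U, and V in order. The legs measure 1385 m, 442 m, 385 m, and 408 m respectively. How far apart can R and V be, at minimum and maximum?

150 ≤ RV ≤ 2620 m

The maximum is all hops collinear in one direction: 1385 + 442 + 385 + 408 = 2620.
The longest hop is 1385; the others sum to 1235. Folding the others back against it leaves at least 1385 − 1235 = 150.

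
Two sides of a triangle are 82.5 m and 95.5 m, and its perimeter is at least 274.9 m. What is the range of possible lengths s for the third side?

Triangle inequality alone gives 13.0 < s < 178.0.
The perimeter condition gives s ≥ 274.9 − 82.5 − 95.5 = 96.9.
Intersecting the two: 96.9 ≤ s < 178.0.

96.9 ≤ s < 178.0 m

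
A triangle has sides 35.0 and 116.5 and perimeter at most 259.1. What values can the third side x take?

Triangle inequality alone gives 81.5 < x < 151.5.
The perimeter condition gives x ≤ 259.1 − 35.0 − 116.5 = 107.6.
Intersecting the two: 81.5 < x ≤ 107.6.

81.5 < x ≤ 107.6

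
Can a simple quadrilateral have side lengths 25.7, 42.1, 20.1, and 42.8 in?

Yes

A quadrilateral exists iff every side is shorter than the sum of the others — equivalently, the longest side is less than the sum of the rest.
Longest side 42.8 < 87.9 (sum of the remaining 3), so yes.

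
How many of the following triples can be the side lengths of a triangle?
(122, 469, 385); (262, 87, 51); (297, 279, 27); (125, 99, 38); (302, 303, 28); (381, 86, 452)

(122,385,469): 122+385 > 469 → valid
(51,87,262): 51+87 ≤ 262 → not valid
(27,279,297): 27+279 > 297 → valid
(38,99,125): 38+99 > 125 → valid
(28,302,303): 28+302 > 303 → valid
(86,381,452): 86+381 > 452 → valid
5 of the 6 triples form a triangle.

5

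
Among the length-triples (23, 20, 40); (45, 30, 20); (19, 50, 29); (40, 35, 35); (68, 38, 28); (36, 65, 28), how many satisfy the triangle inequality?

3

(20,23,40): 20+23 > 40 → valid
(20,30,45): 20+30 > 45 → valid
(19,29,50): 19+29 ≤ 50 → not valid
(35,35,40): 35+35 > 40 → valid
(28,38,68): 28+38 ≤ 68 → not valid
(28,36,65): 28+36 ≤ 65 → not valid
3 of the 6 triples form a triangle.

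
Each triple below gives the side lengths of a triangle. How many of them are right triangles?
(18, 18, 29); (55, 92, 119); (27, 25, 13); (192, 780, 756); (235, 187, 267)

1

(18,18,29): 18²+18² = 648 < 841 = 29² → obtuse
(55,92,119): 55²+92² = 11489 < 14161 = 119² → obtuse
(27,25,13): 13²+25² = 794 > 729 = 27² → acute
(192,780,756): 192²+756² = 608400 = 780² → right
(235,187,267): 187²+235² = 90194 > 71289 = 267² → acute
1 of the 5 is right.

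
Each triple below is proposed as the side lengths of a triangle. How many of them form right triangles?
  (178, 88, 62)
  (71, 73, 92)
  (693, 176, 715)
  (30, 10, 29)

1

(178,88,62): 62+88 ≤ 178, not a triangle
(71,73,92): 71²+73² = 10370 > 8464 = 92² → acute
(693,176,715): 176²+693² = 511225 = 715² → right
(30,10,29): 10²+29² = 941 > 900 = 30² → acute
1 of the 4 is right.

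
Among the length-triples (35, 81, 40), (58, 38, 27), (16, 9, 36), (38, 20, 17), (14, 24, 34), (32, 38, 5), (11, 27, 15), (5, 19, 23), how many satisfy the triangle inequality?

(35,40,81): 35+40 ≤ 81 → not valid
(27,38,58): 27+38 > 58 → valid
(9,16,36): 9+16 ≤ 36 → not valid
(17,20,38): 17+20 ≤ 38 → not valid
(14,24,34): 14+24 > 34 → valid
(5,32,38): 5+32 ≤ 38 → not valid
(11,15,27): 11+15 ≤ 27 → not valid
(5,19,23): 5+19 > 23 → valid
3 of the 8 triples form a triangle.

3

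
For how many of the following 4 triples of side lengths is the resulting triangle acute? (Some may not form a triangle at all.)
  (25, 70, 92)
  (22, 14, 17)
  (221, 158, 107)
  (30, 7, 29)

1

(25,70,92): 25²+70² = 5525 < 8464 = 92² → obtuse
(22,14,17): 14²+17² = 485 > 484 = 22² → acute
(221,158,107): 107²+158² = 36413 < 48841 = 221² → obtuse
(30,7,29): 7²+29² = 890 < 900 = 30² → obtuse
1 of the 4 is acute.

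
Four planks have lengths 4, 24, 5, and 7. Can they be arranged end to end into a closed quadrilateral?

For a quadrilateral, each side must be shorter than the sum of the others.
Here the longest side is 24, but the remaining 3 sides sum to only 16.

No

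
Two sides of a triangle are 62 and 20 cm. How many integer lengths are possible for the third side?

39

The third side lies in the open interval (42, 82).
Integers from 43 to 81 inclusive: 81 − 43 + 1 = 39.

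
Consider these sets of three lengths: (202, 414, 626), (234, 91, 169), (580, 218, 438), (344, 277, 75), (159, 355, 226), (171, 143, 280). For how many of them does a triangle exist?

5

(202,414,626): 202+414 ≤ 626 → not valid
(91,169,234): 91+169 > 234 → valid
(218,438,580): 218+438 > 580 → valid
(75,277,344): 75+277 > 344 → valid
(159,226,355): 159+226 > 355 → valid
(143,171,280): 143+171 > 280 → valid
5 of the 6 triples form a triangle.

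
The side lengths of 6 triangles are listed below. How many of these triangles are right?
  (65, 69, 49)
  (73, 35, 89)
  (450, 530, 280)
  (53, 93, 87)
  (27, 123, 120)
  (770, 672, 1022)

3

(65,69,49): 49²+65² = 6626 > 4761 = 69² → acute
(73,35,89): 35²+73² = 6554 < 7921 = 89² → obtuse
(450,530,280): 280²+450² = 280900 = 530² → right
(53,93,87): 53²+87² = 10378 > 8649 = 93² → acute
(27,123,120): 27²+120² = 15129 = 123² → right
(770,672,1022): 672²+770² = 1044484 = 1022² → right
3 of the 6 are right.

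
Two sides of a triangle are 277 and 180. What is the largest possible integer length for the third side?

The third side must be strictly less than 277 + 180 = 457.
The largest integer below 457 is 456.

456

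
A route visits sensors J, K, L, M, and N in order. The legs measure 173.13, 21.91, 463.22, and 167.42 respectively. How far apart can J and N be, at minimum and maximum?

The maximum is all hops collinear in one direction: 173.13 + 21.91 + 463.22 + 167.42 = 825.68.
The longest hop is 463.22; the others sum to 362.46. Folding the others back against it leaves at least 463.22 − 362.46 = 100.76.

100.76 ≤ JN ≤ 825.68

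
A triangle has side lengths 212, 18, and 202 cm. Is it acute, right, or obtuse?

obtuse

Compare the square of the longest side to the sum of squares of the other two: 18² + 202² = 41128 < 44944 = 212².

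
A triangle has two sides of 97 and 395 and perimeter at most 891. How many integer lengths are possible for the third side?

101

Triangle inequality: 298 < x < 492. Perimeter ≤ 891 gives x ≤ 891 − 97 − 395 = 399.
So 298 < x ≤ 399; integers 299 through 399: 101 values.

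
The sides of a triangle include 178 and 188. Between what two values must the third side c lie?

By the triangle inequality, c must be less than 178 + 188 = 366 and greater than |178 − 188| = 10.

10 < c < 366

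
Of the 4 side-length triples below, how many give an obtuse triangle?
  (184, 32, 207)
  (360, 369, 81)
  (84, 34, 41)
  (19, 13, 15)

(184,32,207): 32²+184² = 34880 < 42849 = 207² → obtuse
(360,369,81): 81²+360² = 136161 = 369² → right
(84,34,41): 34+41 ≤ 84, not a triangle
(19,13,15): 13²+15² = 394 > 361 = 19² → acute
1 of the 4 is obtuse.

1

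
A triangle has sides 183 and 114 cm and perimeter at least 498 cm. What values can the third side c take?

Triangle inequality alone gives 69 < c < 297.
The perimeter condition gives c ≥ 498 − 183 − 114 = 201.
Intersecting the two: 201 ≤ c < 297.

201 ≤ c < 297 cm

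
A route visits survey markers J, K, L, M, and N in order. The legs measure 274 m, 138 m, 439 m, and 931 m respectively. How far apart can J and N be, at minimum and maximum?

80 ≤ JN ≤ 1782 m

The maximum is all hops collinear in one direction: 274 + 138 + 439 + 931 = 1782.
The longest hop is 931; the others sum to 851. Folding the others back against it leaves at least 931 − 851 = 80.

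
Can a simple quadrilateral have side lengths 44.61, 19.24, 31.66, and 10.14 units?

Yes

A quadrilateral exists iff every side is shorter than the sum of the others — equivalently, the longest side is less than the sum of the rest.
Longest side 44.61 < 61.04 (sum of the remaining 3), so yes.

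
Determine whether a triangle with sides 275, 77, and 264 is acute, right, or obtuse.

right

Compare the square of the longest side to the sum of squares of the other two: 77² + 264² = 75625 = 275².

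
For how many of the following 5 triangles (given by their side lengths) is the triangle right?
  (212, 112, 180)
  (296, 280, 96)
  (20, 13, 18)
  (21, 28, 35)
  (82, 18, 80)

(212,112,180): 112²+180² = 44944 = 212² → right
(296,280,96): 96²+280² = 87616 = 296² → right
(20,13,18): 13²+18² = 493 > 400 = 20² → acute
(21,28,35): 21²+28² = 1225 = 35² → right
(82,18,80): 18²+80² = 6724 = 82² → right
4 of the 5 are right.

4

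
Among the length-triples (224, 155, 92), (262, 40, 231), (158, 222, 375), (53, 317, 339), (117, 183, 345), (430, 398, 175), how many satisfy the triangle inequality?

(92,155,224): 92+155 > 224 → valid
(40,231,262): 40+231 > 262 → valid
(158,222,375): 158+222 > 375 → valid
(53,317,339): 53+317 > 339 → valid
(117,183,345): 117+183 ≤ 345 → not valid
(175,398,430): 175+398 > 430 → valid
5 of the 6 triples form a triangle.

5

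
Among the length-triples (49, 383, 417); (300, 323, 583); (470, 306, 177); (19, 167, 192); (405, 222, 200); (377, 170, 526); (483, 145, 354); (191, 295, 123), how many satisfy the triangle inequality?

(49,383,417): 49+383 > 417 → valid
(300,323,583): 300+323 > 583 → valid
(177,306,470): 177+306 > 470 → valid
(19,167,192): 19+167 ≤ 192 → not valid
(200,222,405): 200+222 > 405 → valid
(170,377,526): 170+377 > 526 → valid
(145,354,483): 145+354 > 483 → valid
(123,191,295): 123+191 > 295 → valid
7 of the 8 triples form a triangle.

7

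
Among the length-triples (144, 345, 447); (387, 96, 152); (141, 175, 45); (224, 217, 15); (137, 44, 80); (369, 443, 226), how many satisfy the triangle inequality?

4

(144,345,447): 144+345 > 447 → valid
(96,152,387): 96+152 ≤ 387 → not valid
(45,141,175): 45+141 > 175 → valid
(15,217,224): 15+217 > 224 → valid
(44,80,137): 44+80 ≤ 137 → not valid
(226,369,443): 226+369 > 443 → valid
4 of the 6 triples form a triangle.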